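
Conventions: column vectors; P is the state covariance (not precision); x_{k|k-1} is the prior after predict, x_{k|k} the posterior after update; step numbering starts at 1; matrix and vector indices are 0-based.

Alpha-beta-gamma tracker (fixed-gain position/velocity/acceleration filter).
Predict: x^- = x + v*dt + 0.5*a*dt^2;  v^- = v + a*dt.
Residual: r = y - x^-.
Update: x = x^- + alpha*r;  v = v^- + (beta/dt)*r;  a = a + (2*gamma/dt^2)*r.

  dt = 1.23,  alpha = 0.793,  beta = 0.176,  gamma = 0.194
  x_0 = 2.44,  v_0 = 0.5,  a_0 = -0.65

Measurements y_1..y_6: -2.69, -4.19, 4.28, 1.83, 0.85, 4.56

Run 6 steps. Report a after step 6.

a_post = 2.2791

step 1: x_pred=2.5633  r=-5.2533  x^+=-1.6026  v^+=-1.0512  a^+=-1.9973
step 2: x_pred=-4.4064  r=0.2164  x^+=-4.2348  v^+=-3.4769  a^+=-1.9418
step 3: x_pred=-9.9802  r=14.2602  x^+=1.3281  v^+=-3.8248  a^+=1.7154
step 4: x_pred=-2.0787  r=3.9087  x^+=1.0209  v^+=-1.1555  a^+=2.7178
step 5: x_pred=1.6555  r=-0.8055  x^+=1.0167  v^+=2.0722  a^+=2.5113
step 6: x_pred=5.4651  r=-0.9051  x^+=4.7474  v^+=5.0315  a^+=2.2791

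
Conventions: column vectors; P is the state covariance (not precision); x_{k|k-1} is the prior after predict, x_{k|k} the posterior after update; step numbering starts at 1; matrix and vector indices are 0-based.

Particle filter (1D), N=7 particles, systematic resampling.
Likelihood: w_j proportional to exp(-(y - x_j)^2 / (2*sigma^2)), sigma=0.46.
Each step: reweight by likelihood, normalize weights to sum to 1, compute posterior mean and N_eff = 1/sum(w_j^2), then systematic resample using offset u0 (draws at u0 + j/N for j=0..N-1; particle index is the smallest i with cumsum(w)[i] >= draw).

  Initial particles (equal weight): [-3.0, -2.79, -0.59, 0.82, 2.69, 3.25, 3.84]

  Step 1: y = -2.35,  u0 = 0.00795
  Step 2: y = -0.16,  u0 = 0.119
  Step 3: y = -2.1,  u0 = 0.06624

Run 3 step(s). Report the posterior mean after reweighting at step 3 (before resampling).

post_mean = -2.7900

step 1: w=[0.3677, 0.6316, 0.0007, 0.0000, 0.0000, 0.0000, 0.0000]  mean=-2.8658  Neff=1.8721  idx=[0, 0, 0, 1, 1, 1, 1]
step 2: w=[0.0158, 0.0158, 0.0158, 0.2382, 0.2382, 0.2382, 0.2382]  mean=-2.7999  Neff=4.3929  idx=[3, 3, 4, 5, 5, 6, 6]
step 3: w=[0.1429, 0.1429, 0.1429, 0.1429, 0.1429, 0.1429, 0.1429]  mean=-2.7900  Neff=7.0000  idx=[0, 1, 2, 3, 4, 5, 6]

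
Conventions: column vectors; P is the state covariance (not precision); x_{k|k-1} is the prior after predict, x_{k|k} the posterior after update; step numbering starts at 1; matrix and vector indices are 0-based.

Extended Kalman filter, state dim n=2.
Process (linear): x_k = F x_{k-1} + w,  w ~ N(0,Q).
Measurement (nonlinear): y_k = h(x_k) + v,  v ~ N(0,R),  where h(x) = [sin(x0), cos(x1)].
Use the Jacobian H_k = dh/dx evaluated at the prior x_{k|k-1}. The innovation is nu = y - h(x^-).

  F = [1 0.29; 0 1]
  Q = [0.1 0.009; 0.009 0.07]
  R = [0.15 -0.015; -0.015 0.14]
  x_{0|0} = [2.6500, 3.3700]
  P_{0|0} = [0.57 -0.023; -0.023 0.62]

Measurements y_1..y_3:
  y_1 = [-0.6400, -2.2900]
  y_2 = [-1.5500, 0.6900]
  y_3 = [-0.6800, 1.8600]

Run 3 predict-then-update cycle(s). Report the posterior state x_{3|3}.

x_post = [4.1582, 0.1743]

step 1: x^-=[3.6273, 3.3700]  P^-=[0.7088 0.1658; 0.1658 0.6900]  H_jac=[-0.8843 0.0000; 0.0000 0.2264]  S=[0.7043 -0.0482; -0.0482 0.1754]  K=[-0.8921 -0.0311; -0.1500 0.8496]  nu=[-0.1732, -1.3160]  x^+=[3.8227, 2.2779]  P^+=[0.1508 0.0399; 0.0399 0.5353]
step 2: x^-=[4.4833, 2.2779]  P^-=[0.3189 0.2041; 0.2041 0.6053]  H_jac=[-0.2271 0.0000; 0.0000 -0.7602]  S=[0.1664 0.0202; 0.0202 0.4898]  K=[-0.3986 -0.3003; -0.1651 -0.9326]  nu=[-0.5761, 1.3396]  x^+=[4.3107, 1.1237]  P^+=[0.2435 0.0474; 0.0474 0.1685]
step 3: x^-=[4.6365, 1.1237]  P^-=[0.3851 0.1053; 0.1053 0.2385]  H_jac=[-0.0758 0.0000; 0.0000 -0.9017]  S=[0.1522 -0.0078; -0.0078 0.3339]  K=[-0.2066 -0.2892; -0.0855 -0.6460]  nu=[0.3171, 1.4276]  x^+=[4.1582, 0.1743]  P^+=[0.3517 0.0415; 0.0415 0.0989]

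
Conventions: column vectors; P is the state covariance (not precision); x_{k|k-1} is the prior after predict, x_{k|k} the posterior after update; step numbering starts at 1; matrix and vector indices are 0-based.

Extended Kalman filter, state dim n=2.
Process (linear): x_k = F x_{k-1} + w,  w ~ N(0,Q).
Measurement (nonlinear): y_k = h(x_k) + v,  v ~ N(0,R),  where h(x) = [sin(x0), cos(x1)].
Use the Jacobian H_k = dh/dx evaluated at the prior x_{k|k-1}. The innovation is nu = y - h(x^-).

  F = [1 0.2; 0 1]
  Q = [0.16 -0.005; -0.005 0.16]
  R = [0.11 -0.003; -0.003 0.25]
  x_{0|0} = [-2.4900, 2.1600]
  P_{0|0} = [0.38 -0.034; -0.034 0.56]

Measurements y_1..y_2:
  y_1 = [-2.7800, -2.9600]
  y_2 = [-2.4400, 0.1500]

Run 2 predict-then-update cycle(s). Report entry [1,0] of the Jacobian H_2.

H_jac[1,0] = 0.0000

step 1: x^-=[-2.0580, 2.1600]  P^-=[0.5488 0.0730; 0.0730 0.7200]  H_jac=[-0.4682 0.0000; 0.0000 -0.8314]  S=[0.2303 0.0254; 0.0254 0.7477]  K=[-1.1109 -0.0434; -0.0603 -0.7986]  nu=[-1.8964, -2.4043]  x^+=[0.1531, 4.1943]  P^+=[0.2607 0.0090; 0.0090 0.2399]
step 2: x^-=[0.9919, 4.1943]  P^-=[0.4340 0.0520; 0.0520 0.3999]  H_jac=[0.5471 0.0000; 0.0000 0.8688]  S=[0.2399 0.0217; 0.0217 0.5518]  K=[0.9858 0.0431; 0.0618 0.6272]  nu=[-3.2771, 0.6452]  x^+=[-2.2108, 4.3963]  P^+=[0.1980 0.0090; 0.0090 0.1803]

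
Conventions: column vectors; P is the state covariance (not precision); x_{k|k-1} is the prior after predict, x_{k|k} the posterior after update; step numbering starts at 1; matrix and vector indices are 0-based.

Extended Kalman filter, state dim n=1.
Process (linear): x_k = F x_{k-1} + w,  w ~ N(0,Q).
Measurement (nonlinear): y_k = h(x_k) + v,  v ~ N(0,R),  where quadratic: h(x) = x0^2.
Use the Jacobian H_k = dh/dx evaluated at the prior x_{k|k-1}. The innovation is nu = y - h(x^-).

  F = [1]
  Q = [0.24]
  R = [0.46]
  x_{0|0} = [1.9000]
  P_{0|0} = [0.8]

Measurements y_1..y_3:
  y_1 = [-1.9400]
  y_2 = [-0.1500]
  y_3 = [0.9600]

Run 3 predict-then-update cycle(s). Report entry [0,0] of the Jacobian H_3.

H_jac[0,0] = 0.6844

step 1: x^-=[1.9000]  P^-=[1.0400]  H_jac=[3.8000]  S=[15.4776]  K=[0.2553]  nu=[-5.5500]  x^+=[0.4829]  P^+=[0.0309]
step 2: x^-=[0.4829]  P^-=[0.2709]  H_jac=[0.9658]  S=[0.7127]  K=[0.3671]  nu=[-0.3832]  x^+=[0.3422]  P^+=[0.1749]
step 3: x^-=[0.3422]  P^-=[0.4149]  H_jac=[0.6844]  S=[0.6543]  K=[0.4339]  nu=[0.8429]  x^+=[0.7080]  P^+=[0.2916]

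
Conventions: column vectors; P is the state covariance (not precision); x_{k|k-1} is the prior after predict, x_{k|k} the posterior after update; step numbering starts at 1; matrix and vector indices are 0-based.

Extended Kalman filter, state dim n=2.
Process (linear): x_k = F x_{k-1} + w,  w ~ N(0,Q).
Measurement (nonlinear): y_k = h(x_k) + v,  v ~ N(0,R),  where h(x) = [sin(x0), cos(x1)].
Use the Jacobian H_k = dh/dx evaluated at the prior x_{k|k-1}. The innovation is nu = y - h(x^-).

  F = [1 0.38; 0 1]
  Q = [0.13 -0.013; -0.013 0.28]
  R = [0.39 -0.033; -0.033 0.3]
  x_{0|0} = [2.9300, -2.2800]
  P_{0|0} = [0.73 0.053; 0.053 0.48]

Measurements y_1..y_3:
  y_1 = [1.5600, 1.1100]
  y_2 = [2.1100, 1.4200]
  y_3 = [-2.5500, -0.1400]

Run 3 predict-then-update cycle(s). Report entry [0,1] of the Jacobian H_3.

H_jac[0,1] = 0.0000

step 1: x^-=[2.0636, -2.2800]  P^-=[0.9696 0.2224; 0.2224 0.7600]  H_jac=[-0.4731 0.0000; 0.0000 0.7589]  S=[0.6070 -0.1128; -0.1128 0.7377]  K=[-0.7340 0.1165; -0.0288 0.7774]  nu=[0.6790, 1.7612]  x^+=[1.7704, -0.9303]  P^+=[0.6132 0.0780; 0.0780 0.3086]
step 2: x^-=[1.4169, -0.9303]  P^-=[0.8470 0.1822; 0.1822 0.5886]  H_jac=[0.1533 0.0000; 0.0000 0.8018]  S=[0.4099 -0.0106; -0.0106 0.6784]  K=[0.3225 0.2204; 0.0862 0.6970]  nu=[1.1218, 0.8224]  x^+=[1.9600, -0.2604]  P^+=[0.7729 0.0692; 0.0692 0.2572]
step 3: x^-=[1.8610, -0.2604]  P^-=[0.9927 0.1539; 0.1539 0.5372]  H_jac=[-0.2862 0.0000; 0.0000 0.2575]  S=[0.4713 -0.0443; -0.0443 0.3356]  K=[-0.5991 0.0390; -0.0554 0.4048]  nu=[-3.5082, -1.1063]  x^+=[3.9196, -0.5140]  P^+=[0.8210 0.1222; 0.1222 0.4788]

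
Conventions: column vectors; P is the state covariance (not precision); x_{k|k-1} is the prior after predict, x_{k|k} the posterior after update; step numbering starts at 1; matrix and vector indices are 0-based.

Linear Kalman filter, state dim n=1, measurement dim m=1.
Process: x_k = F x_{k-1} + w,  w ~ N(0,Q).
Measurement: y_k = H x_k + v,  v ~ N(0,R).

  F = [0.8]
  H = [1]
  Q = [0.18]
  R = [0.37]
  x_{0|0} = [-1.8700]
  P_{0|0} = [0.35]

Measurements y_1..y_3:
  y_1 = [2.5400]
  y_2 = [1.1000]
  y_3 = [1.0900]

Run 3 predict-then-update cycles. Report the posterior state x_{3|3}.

x_post = [0.8203]

step 1: x^-=[-1.4960]  P^-=[0.4040]  S=[0.7740]  K=[0.5220]  nu=[4.0360]  x^+=[0.6106]  P^+=[0.1931]
step 2: x^-=[0.4885]  P^-=[0.3036]  S=[0.6736]  K=[0.4507]  nu=[0.6115]  x^+=[0.7641]  P^+=[0.1668]
step 3: x^-=[0.6113]  P^-=[0.2867]  S=[0.6567]  K=[0.4366]  nu=[0.4787]  x^+=[0.8203]  P^+=[0.1615]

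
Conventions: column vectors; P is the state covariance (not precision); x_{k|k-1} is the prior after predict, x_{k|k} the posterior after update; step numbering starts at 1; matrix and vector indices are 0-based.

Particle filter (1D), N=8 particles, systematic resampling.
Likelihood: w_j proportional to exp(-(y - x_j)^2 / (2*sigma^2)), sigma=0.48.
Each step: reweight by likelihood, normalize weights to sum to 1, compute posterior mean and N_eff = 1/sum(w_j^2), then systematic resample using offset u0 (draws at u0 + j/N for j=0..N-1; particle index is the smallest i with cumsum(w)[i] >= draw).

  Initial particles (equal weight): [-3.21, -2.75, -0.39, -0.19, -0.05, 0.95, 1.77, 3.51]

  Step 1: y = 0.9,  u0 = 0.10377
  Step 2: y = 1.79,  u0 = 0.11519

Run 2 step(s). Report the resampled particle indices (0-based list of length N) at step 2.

resampled_idx = [2, 3, 4, 6, 7, 7, 7, 7]

step 1: w=[0.0000, 0.0000, 0.0189, 0.0530, 0.0985, 0.6945, 0.1351, 0.0000]  mean=0.8766  Neff=1.9475  idx=[4, 5, 5, 5, 5, 5, 5, 6]
step 2: w=[0.0003, 0.0941, 0.0941, 0.0941, 0.0941, 0.0941, 0.0941, 0.4349]  mean=1.3063  Neff=4.1269  idx=[2, 3, 4, 6, 7, 7, 7, 7]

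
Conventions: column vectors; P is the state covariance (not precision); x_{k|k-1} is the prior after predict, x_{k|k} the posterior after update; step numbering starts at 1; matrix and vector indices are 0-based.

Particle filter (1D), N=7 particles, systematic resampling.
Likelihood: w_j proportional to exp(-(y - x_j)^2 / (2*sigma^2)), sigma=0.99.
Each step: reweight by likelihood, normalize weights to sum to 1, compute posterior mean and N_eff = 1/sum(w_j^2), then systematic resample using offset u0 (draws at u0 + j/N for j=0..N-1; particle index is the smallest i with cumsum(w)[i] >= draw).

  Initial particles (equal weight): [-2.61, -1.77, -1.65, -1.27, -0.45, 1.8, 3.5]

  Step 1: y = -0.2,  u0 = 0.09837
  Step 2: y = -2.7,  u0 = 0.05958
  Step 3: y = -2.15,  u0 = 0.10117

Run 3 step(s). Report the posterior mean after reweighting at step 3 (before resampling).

step 1: w=[0.0221, 0.1218, 0.1465, 0.2388, 0.4148, 0.0556, 0.0004]  mean=-0.9034  Neff=3.7184  idx=[1, 2, 3, 3, 4, 4, 5]
step 2: w=[0.3109, 0.2754, 0.1703, 0.1703, 0.0365, 0.0365, 0.0000]  mean=-1.4702  Neff=4.2883  idx=[0, 0, 1, 1, 2, 3, 3]
step 3: w=[0.1647, 0.1647, 0.1561, 0.1561, 0.1195, 0.1195, 0.1195]  mean=-1.5534  Neff=6.8583  idx=[0, 1, 2, 3, 4, 5, 6]

post_mean = -1.5534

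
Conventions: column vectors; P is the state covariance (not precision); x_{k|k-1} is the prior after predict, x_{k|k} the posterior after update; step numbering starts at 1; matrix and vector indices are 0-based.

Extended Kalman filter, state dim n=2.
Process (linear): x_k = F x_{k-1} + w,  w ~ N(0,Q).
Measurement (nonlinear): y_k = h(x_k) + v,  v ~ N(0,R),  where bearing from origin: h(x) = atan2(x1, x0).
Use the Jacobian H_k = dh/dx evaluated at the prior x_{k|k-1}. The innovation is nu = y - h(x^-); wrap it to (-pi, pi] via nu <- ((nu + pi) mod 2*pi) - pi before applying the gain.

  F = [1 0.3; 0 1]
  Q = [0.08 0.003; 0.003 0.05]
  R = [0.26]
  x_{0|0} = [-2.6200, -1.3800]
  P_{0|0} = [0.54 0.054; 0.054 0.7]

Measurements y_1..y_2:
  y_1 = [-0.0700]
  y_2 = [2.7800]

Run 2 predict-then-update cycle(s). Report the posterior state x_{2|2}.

step 1: x^-=[-3.0340, -1.3800]  P^-=[0.7154 0.2670; 0.2670 0.7500]  H_jac=[0.1242 -0.2731]  S=[0.3089]  K=[0.0516; -0.5558]  nu=[2.6447]  x^+=[-2.8974, -2.8499]  P^+=[0.7146 0.2759; 0.2759 0.6546]
step 2: x^-=[-3.7524, -2.8499]  P^-=[1.0190 0.4752; 0.4752 0.7046]  H_jac=[0.1284 -0.1690]  S=[0.2763]  K=[0.1827; -0.2102]  nu=[-1.0111]  x^+=[-3.9371, -2.6373]  P^+=[1.0098 0.4859; 0.4859 0.6924]

x_post = [-3.9371, -2.6373]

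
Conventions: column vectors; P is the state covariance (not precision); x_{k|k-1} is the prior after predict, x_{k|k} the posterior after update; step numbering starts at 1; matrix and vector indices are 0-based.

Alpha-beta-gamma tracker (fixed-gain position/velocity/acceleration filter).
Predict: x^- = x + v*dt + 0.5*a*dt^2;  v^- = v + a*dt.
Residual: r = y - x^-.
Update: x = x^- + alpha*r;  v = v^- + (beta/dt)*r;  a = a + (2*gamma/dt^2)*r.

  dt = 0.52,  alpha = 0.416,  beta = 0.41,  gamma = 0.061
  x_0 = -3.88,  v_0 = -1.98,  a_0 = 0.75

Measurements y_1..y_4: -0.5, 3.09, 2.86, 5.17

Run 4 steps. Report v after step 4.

v_post = 7.5359

step 1: x_pred=-4.8082  r=4.3082  x^+=-3.0160  v^+=1.8069  a^+=2.6938
step 2: x_pred=-1.7122  r=4.8022  x^+=0.2855  v^+=6.9940  a^+=4.8605
step 3: x_pred=4.5795  r=-1.7195  x^+=3.8642  v^+=8.1657  a^+=4.0847
step 4: x_pred=8.6626  r=-3.4926  x^+=7.2097  v^+=7.5359  a^+=2.5089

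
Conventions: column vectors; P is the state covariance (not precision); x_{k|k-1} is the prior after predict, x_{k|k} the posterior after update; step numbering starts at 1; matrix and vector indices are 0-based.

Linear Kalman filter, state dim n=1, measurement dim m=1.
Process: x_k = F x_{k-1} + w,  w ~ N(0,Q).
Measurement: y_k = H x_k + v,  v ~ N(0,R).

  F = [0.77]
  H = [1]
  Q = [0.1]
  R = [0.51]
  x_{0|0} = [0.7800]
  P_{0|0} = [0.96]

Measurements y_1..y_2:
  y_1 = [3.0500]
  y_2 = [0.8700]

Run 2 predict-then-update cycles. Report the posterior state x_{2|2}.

step 1: x^-=[0.6006]  P^-=[0.6692]  S=[1.1792]  K=[0.5675]  nu=[2.4494]  x^+=[1.9906]  P^+=[0.2894]
step 2: x^-=[1.5328]  P^-=[0.2716]  S=[0.7816]  K=[0.3475]  nu=[-0.6628]  x^+=[1.3025]  P^+=[0.1772]

x_post = [1.3025]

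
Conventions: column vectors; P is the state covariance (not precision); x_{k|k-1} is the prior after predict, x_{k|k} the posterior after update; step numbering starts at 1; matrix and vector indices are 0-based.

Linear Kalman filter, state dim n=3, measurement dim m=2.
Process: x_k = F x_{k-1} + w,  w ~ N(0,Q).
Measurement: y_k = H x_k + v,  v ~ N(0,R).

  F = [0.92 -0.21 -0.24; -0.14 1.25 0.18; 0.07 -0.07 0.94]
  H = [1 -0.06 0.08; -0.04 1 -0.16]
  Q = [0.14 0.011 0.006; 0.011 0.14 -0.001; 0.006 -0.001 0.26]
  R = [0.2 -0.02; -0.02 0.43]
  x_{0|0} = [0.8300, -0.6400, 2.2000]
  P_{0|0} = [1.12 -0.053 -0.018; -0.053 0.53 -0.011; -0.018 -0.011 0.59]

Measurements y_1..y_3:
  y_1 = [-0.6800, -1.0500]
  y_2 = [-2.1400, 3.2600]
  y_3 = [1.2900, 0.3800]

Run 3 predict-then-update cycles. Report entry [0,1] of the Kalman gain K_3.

step 1: x^-=[0.3700, -0.5202, 2.1709]  P^-=[1.1726 -0.3602 -0.0563; -0.3602 1.0237 0.0257; -0.0563 0.0257 0.7890]  S=[1.4154 -0.4881; -0.4881 1.4957]  K=[0.8438 0.0091; -0.0654 0.6700; -0.0213 -0.0727]  nu=[-1.2549, -0.1677]  x^+=[-0.6903, -0.5504, 2.2098]  P^+=[0.1724 -0.0156 -0.0599; -0.0156 0.3035 0.0919; -0.0599 0.0919 0.7820]
step 2: x^-=[-1.0499, -0.1936, 2.0674]  P^-=[0.3861 -0.1861 -0.2210; -0.1861 0.6927 0.2155; -0.2210 0.2155 0.9335]  S=[0.5795 -0.2201; -0.2201 1.0904]  K=[0.6468 -0.0218; -0.1421 0.5819; -0.2693 0.0144]  nu=[-1.2671, 3.7424]  x^+=[-1.9511, 2.1640, 2.4626]  P^+=[0.1370 -0.0355 -0.1164; -0.0355 0.2755 0.1492; -0.1164 0.1492 0.8895]
step 3: x^-=[-2.8405, 3.4214, 2.0267]  P^-=[0.3994 -0.2328 -0.3046; -0.2328 0.6874 0.3079; -0.3046 0.3079 1.0134]  S=[0.5846 -0.2462; -0.2462 1.0602]  K=[0.6495 -0.0378; -0.1877 0.5671; -0.3893 0.0586]  nu=[4.1736, -2.8307]  x^+=[-0.0226, 1.0325, 0.2362]  P^+=[0.1392 -0.0463 -0.1414; -0.0463 0.2734 0.1729; -0.1414 0.1729 0.9099]

K[0,1] = -0.0378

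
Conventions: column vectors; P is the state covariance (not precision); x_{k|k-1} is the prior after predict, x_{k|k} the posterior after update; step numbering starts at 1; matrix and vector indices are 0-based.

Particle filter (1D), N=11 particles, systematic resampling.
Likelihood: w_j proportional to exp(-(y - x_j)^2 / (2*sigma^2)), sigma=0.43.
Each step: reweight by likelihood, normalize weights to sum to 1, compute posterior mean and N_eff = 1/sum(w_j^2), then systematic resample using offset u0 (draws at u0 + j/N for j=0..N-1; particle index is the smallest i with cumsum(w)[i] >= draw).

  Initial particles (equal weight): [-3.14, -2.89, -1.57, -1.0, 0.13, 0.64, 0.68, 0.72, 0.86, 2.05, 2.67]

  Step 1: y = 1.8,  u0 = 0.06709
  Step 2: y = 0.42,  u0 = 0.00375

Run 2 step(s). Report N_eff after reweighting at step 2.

N_eff = 1.9793

step 1: w=[0.0000, 0.0000, 0.0000, 0.0000, 0.0005, 0.0225, 0.0288, 0.0365, 0.0785, 0.7227, 0.1105]  mean=1.9045  Neff=1.8403  idx=[7, 8, 9, 9, 9, 9, 9, 9, 9, 9, 10]
step 2: w=[0.5671, 0.4285, 0.0005, 0.0005, 0.0005, 0.0005, 0.0005, 0.0005, 0.0005, 0.0005, 0.0000]  mean=0.7858  Neff=1.9793  idx=[0, 0, 0, 0, 0, 0, 0, 1, 1, 1, 1]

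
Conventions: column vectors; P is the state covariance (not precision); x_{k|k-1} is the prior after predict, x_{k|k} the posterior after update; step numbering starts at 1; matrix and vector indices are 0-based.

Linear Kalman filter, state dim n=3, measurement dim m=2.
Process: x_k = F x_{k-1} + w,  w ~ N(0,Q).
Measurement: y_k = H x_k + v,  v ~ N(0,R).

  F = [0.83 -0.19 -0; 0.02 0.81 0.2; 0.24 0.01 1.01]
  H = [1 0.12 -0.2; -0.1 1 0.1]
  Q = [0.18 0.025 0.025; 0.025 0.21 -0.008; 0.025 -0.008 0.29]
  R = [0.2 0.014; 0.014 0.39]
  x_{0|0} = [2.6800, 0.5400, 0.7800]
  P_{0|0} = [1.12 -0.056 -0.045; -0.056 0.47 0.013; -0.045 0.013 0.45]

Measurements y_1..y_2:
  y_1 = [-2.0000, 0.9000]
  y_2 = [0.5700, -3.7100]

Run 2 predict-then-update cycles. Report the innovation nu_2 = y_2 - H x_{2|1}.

innov = [1.7527, -4.7227]

step 1: x^-=[2.1218, 0.6470, 1.4364]  P^-=[0.9862 -0.0741 0.2091; -0.0741 0.5389 0.0888; 0.2091 0.0888 0.7918]  S=[1.1199 -0.1006; -0.1006 0.9750]  K=[0.8290 -0.0702; 0.0271 0.5722; 0.0690 0.1579]  nu=[-3.9122, 0.3215]  x^+=[-1.1439, 0.7250, 1.2173]  P^+=[0.2000 -0.0126 0.1685; -0.0126 0.2220 0.0030; 0.1685 0.0030 0.7643]
step 2: x^-=[-1.0872, 0.8078, 0.9621]  P^-=[0.3298 0.0136 0.2056; 0.0136 0.3882 0.1606; 0.2056 0.1606 1.1629]  S=[0.4952 0.0122; 0.0122 0.8184]  K=[0.5864 -0.0073; 0.0445 0.4916; -0.0233 0.3136]  nu=[1.7527, -4.7227]  x^+=[-0.0247, -1.4360, -0.5598]  P^+=[0.1596 0.0001 0.2120; 0.0001 0.1889 0.0349; 0.2120 0.0349 1.0823]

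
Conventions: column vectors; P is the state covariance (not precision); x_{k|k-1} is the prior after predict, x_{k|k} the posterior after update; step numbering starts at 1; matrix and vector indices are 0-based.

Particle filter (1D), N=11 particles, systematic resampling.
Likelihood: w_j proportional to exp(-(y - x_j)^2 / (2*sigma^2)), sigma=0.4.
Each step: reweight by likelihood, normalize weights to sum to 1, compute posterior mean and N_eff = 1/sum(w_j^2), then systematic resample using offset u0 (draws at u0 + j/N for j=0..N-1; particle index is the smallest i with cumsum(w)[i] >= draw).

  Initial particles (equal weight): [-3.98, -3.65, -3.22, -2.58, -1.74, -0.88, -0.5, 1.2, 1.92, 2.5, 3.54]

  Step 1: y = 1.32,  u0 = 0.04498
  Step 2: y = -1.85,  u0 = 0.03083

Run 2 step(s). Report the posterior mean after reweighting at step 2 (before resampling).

step 1: w=[0.0000, 0.0000, 0.0000, 0.0000, 0.0000, 0.0000, 0.0000, 0.7390, 0.2510, 0.0100, 0.0000]  mean=1.3936  Neff=1.6413  idx=[7, 7, 7, 7, 7, 7, 7, 7, 8, 8, 8]
step 2: w=[0.1250, 0.1250, 0.1250, 0.1250, 0.1250, 0.1250, 0.1250, 0.1250, 0.0000, 0.0000, 0.0000]  mean=1.2000  Neff=8.0000  idx=[0, 0, 1, 2, 3, 3, 4, 5, 6, 6, 7]

post_mean = 1.2000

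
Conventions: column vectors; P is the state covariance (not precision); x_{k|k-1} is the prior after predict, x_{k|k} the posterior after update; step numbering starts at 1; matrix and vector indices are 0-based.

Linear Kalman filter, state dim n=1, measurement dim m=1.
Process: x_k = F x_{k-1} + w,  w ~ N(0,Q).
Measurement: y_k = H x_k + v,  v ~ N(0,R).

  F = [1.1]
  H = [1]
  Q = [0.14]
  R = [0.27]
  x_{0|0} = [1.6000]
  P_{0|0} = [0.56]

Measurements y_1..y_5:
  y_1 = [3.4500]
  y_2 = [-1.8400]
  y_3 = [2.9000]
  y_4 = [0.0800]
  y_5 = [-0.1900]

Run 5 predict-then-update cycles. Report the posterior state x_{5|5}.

step 1: x^-=[1.7600]  P^-=[0.8176]  S=[1.0876]  K=[0.7517]  nu=[1.6900]  x^+=[3.0305]  P^+=[0.2030]
step 2: x^-=[3.3335]  P^-=[0.3856]  S=[0.6556]  K=[0.5882]  nu=[-5.1735]  x^+=[0.2906]  P^+=[0.1588]
step 3: x^-=[0.3197]  P^-=[0.3322]  S=[0.6022]  K=[0.5516]  nu=[2.5803]  x^+=[1.7430]  P^+=[0.1489]
step 4: x^-=[1.9173]  P^-=[0.3202]  S=[0.5902]  K=[0.5425]  nu=[-1.8373]  x^+=[0.9205]  P^+=[0.1465]
step 5: x^-=[1.0126]  P^-=[0.3172]  S=[0.5872]  K=[0.5402]  nu=[-1.2026]  x^+=[0.3629]  P^+=[0.1459]

x_post = [0.3629]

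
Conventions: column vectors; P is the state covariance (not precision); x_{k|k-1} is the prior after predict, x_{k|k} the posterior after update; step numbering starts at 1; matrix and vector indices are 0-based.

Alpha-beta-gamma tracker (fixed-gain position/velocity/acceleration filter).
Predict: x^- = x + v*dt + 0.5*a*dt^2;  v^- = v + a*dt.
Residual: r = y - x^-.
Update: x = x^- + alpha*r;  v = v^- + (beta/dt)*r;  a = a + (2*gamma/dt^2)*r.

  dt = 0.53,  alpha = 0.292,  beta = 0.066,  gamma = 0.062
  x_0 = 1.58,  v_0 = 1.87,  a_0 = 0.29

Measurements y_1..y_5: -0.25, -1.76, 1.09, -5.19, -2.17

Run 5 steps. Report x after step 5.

x_post = -3.2760

step 1: x_pred=2.6118  r=-2.8618  x^+=1.7762  v^+=1.6673  a^+=-0.9733
step 2: x_pred=2.5232  r=-4.2832  x^+=1.2725  v^+=0.6181  a^+=-2.8641
step 3: x_pred=1.1978  r=-0.1078  x^+=1.1663  v^+=-0.9133  a^+=-2.9117
step 4: x_pred=0.2733  r=-5.4633  x^+=-1.3220  v^+=-3.1368  a^+=-5.3234
step 5: x_pred=-3.7321  r=1.5621  x^+=-3.2760  v^+=-5.7637  a^+=-4.6338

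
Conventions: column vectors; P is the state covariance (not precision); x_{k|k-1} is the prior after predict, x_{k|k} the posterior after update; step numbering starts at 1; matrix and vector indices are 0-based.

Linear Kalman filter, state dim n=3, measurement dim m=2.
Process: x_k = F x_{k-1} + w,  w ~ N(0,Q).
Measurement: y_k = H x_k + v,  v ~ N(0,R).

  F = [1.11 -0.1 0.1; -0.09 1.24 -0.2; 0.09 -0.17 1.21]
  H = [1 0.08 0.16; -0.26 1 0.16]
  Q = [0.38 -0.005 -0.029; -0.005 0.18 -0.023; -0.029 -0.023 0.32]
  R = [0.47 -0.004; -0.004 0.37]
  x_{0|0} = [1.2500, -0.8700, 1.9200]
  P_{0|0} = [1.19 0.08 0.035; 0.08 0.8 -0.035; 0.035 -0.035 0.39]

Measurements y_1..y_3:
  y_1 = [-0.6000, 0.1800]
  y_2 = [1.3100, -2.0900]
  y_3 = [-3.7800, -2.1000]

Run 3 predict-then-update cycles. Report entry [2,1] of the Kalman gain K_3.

K[2,1] = -0.5125

step 1: x^-=[1.6665, -1.5753, 2.5836]  P^-=[1.8488 -0.1332 0.1870; -0.1332 1.4361 -0.3437; 0.1870 -0.3437 0.9433]  S=[2.3819 -0.5133; -0.5133 1.8989]  K=[0.7624 -0.1014; 0.1379 0.7828; 0.1093 -0.0975]  nu=[-2.5539, 1.7752]  x^+=[-0.4607, -0.5379, 2.1313]  P^+=[0.3653 0.0663 -0.0742; 0.0663 0.3379 -0.1975; -0.0742 -0.1975 0.8859]
step 2: x^-=[-0.2444, -1.0518, 2.6288]  P^-=[0.8151 -0.0206 0.0343; -0.0206 0.8185 -0.5969; 0.0343 -0.5969 1.6928]  S=[1.3261 -0.2264; -0.2264 1.1038]  K=[0.6036 -0.0819; 0.0772 0.6757; 0.1475 -0.2732]  nu=[1.2180, -1.5224]  x^+=[0.6154, -1.9865, 3.2243]  P^+=[0.3022 0.0696 -0.1485; 0.0696 0.3303 -0.3904; -0.1485 -0.3904 1.5633]
step 3: x^-=[1.2042, -3.1635, 4.2945]  P^-=[0.7307 -0.0329 0.0353; -0.0329 0.9256 -1.0448; 0.0353 -1.0448 2.7470]  S=[1.2562 -0.2582; -0.2582 1.0951]  K=[0.5709 -0.0638; 0.0458 0.7111; 0.2061 -0.5125]  nu=[-5.4182, 0.6894]  x^+=[-1.9333, -2.9216, 2.8243]  P^+=[0.2979 0.0879 -0.2272; 0.0879 0.3859 -0.6258; -0.2272 -0.6258 2.3515]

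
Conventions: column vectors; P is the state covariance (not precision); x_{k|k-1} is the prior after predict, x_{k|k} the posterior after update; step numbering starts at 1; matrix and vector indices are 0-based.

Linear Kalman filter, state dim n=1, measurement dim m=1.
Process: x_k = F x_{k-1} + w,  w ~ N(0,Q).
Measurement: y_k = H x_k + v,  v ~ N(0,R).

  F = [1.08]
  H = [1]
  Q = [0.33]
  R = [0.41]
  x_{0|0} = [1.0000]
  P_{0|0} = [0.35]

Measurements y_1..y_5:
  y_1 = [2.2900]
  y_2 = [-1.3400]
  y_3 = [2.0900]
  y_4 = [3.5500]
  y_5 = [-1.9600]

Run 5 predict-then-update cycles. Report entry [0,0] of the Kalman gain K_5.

step 1: x^-=[1.0800]  P^-=[0.7382]  S=[1.1482]  K=[0.6429]  nu=[1.2100]  x^+=[1.8579]  P^+=[0.2636]
step 2: x^-=[2.0066]  P^-=[0.6375]  S=[1.0475]  K=[0.6086]  nu=[-3.3466]  x^+=[-0.0301]  P^+=[0.2495]
step 3: x^-=[-0.0325]  P^-=[0.6210]  S=[1.0310]  K=[0.6023]  nu=[2.1225]  x^+=[1.2460]  P^+=[0.2470]
step 4: x^-=[1.3457]  P^-=[0.6181]  S=[1.0281]  K=[0.6012]  nu=[2.2043]  x^+=[2.6709]  P^+=[0.2465]
step 5: x^-=[2.8846]  P^-=[0.6175]  S=[1.0275]  K=[0.6010]  nu=[-4.8446]  x^+=[-0.0269]  P^+=[0.2464]

K[0,0] = 0.6010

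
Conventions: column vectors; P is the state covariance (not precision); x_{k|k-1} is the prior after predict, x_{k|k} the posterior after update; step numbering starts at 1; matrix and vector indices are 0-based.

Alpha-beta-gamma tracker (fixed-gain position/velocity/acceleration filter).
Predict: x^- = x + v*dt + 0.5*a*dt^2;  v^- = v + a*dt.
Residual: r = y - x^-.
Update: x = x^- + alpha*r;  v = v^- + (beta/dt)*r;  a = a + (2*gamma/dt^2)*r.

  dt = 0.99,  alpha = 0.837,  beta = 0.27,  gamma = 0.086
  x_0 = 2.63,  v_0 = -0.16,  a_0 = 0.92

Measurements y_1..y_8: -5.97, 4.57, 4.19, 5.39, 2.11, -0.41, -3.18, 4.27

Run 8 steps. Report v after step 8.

v_post = -0.8707

step 1: x_pred=2.9224  r=-8.8924  x^+=-4.5205  v^+=-1.6744  a^+=-0.6406
step 2: x_pred=-6.4921  r=11.0621  x^+=2.7669  v^+=0.7084  a^+=1.3008
step 3: x_pred=4.1056  r=0.0844  x^+=4.1762  v^+=2.0191  a^+=1.3156
step 4: x_pred=6.8199  r=-1.4299  x^+=5.6231  v^+=2.9316  a^+=1.0646
step 5: x_pred=9.0471  r=-6.9371  x^+=3.2407  v^+=2.0936  a^+=-0.1528
step 6: x_pred=5.2386  r=-5.6486  x^+=0.5107  v^+=0.4019  a^+=-1.1441
step 7: x_pred=0.3479  r=-3.5279  x^+=-2.6049  v^+=-1.6929  a^+=-1.7632
step 8: x_pred=-5.1450  r=9.4150  x^+=2.7354  v^+=-0.8707  a^+=-0.1109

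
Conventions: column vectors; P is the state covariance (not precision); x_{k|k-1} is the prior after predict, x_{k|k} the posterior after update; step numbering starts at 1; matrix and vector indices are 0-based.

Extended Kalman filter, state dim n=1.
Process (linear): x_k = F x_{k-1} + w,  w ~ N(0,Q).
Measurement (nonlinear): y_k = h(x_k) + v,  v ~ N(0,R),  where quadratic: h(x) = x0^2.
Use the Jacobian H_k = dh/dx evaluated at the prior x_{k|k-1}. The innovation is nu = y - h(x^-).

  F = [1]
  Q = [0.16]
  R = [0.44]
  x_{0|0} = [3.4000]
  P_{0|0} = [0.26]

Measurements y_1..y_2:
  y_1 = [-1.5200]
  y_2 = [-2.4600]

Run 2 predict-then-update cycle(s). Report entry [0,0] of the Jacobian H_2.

step 1: x^-=[3.4000]  P^-=[0.4200]  H_jac=[6.8000]  S=[19.8608]  K=[0.1438]  nu=[-13.0800]  x^+=[1.5191]  P^+=[0.0093]
step 2: x^-=[1.5191]  P^-=[0.1693]  H_jac=[3.0382]  S=[2.0028]  K=[0.2568]  nu=[-4.7676]  x^+=[0.2946]  P^+=[0.0372]

H_jac[0,0] = 3.0382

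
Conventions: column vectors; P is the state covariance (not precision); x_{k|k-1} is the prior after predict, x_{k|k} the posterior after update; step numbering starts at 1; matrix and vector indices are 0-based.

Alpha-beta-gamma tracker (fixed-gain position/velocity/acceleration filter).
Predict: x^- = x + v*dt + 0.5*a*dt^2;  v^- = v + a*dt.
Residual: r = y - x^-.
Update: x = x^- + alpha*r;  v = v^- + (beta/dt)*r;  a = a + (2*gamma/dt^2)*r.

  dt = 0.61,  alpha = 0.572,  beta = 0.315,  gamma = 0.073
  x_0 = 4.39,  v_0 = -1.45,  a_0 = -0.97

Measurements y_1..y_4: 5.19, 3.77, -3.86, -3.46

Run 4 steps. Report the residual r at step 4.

resid = 0.9632

step 1: x_pred=3.3250  r=1.8650  x^+=4.3918  v^+=-1.0786  a^+=-0.2382
step 2: x_pred=3.6895  r=0.0805  x^+=3.7355  v^+=-1.1824  a^+=-0.2067
step 3: x_pred=2.9758  r=-6.8358  x^+=-0.9343  v^+=-4.8384  a^+=-2.8888
step 4: x_pred=-4.4232  r=0.9632  x^+=-3.8722  v^+=-6.1032  a^+=-2.5109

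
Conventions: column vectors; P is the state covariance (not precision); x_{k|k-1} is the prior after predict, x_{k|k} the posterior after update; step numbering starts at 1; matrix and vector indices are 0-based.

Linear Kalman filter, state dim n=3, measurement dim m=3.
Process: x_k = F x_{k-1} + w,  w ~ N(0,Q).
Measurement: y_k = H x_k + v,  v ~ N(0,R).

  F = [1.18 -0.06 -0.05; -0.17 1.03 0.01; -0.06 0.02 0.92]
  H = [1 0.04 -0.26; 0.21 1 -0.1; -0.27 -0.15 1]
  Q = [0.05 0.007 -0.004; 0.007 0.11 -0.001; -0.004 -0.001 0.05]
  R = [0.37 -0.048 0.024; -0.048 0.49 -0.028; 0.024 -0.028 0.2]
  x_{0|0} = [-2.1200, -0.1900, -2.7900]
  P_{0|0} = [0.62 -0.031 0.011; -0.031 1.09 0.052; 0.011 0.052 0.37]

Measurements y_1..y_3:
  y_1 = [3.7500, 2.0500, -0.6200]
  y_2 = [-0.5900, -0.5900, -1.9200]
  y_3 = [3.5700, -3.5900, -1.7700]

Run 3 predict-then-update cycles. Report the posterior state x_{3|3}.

x_post = [1.8648, -1.9321, -1.5470]

step 1: x^-=[-2.3507, 0.1368, -2.4434]  P^-=[0.9215 -0.2254 -0.0580; -0.2254 1.2962 0.0808; -0.0580 0.0808 0.3666]  S=[1.3289 -0.0327 -0.3474; -0.0327 1.7221 -0.1752; -0.3474 -0.1752 0.6518]  K=[0.6829 -0.0080 -0.0570; -0.1149 0.7236 0.0522; 0.0503 0.0822 0.6168]  nu=[5.4599, 2.1625, 1.2092]  x^+=[1.2920, 1.1372, -1.2450]  P^+=[0.2723 -0.0857 0.0659; -0.0857 0.3787 0.0211; 0.0659 0.0211 0.1432]
step 2: x^-=[1.5185, 0.9393, -1.2002]  P^-=[0.4353 -0.1759 0.0379; -0.1759 0.5499 0.0261; 0.0379 0.0261 0.1661]  S=[0.7831 -0.1204 -0.0691; -0.1204 0.9801 -0.0632; -0.0691 -0.0632 0.3676]  K=[0.5254 -0.0288 -0.0511; -0.1235 0.5081 0.0401; 0.0402 0.0505 0.4295]  nu=[-2.4582, -1.9682, -0.1689]  x^+=[0.2924, 0.2360, -1.4710]  P^+=[0.2102 -0.0772 0.0484; -0.0772 0.2711 0.0106; 0.0484 0.0106 0.1001]
step 3: x^-=[0.4044, 0.1786, -1.3662]  P^-=[0.3492 -0.1462 0.0261; -0.1462 0.4308 0.0152; 0.0261 0.0152 0.1308]  S=[0.7031 -0.1095 -0.0542; -0.1095 0.8719 -0.0598; -0.0542 -0.0598 0.3355]  K=[0.4684 -0.0324 -0.0679; -0.1174 0.4444 0.0306; 0.0242 0.0373 0.3727]  nu=[2.8032, -3.9902, -0.2678]  x^+=[1.8648, -1.9321, -1.5470]  P^+=[0.1860 -0.0717 0.0380; -0.0717 0.2383 0.0072; 0.0380 0.0072 0.0854]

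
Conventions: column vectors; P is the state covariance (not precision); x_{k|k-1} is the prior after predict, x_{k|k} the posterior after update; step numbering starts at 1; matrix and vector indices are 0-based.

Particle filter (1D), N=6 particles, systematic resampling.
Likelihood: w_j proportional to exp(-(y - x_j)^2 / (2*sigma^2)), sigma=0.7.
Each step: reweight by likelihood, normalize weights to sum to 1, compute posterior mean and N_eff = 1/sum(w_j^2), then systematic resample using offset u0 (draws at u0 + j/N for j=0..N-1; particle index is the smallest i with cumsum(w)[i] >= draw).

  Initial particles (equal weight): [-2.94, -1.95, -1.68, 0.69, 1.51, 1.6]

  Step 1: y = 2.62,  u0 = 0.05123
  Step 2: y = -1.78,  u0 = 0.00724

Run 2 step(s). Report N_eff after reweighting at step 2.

N_eff = 5.5135

step 1: w=[0.0000, 0.0000, 0.0000, 0.0342, 0.4358, 0.5300]  mean=1.5296  Neff=2.1189  idx=[4, 4, 4, 5, 5, 5]
step 2: w=[0.2162, 0.2162, 0.2162, 0.1172, 0.1172, 0.1172]  mean=1.5416  Neff=5.5135  idx=[0, 0, 1, 2, 3, 4]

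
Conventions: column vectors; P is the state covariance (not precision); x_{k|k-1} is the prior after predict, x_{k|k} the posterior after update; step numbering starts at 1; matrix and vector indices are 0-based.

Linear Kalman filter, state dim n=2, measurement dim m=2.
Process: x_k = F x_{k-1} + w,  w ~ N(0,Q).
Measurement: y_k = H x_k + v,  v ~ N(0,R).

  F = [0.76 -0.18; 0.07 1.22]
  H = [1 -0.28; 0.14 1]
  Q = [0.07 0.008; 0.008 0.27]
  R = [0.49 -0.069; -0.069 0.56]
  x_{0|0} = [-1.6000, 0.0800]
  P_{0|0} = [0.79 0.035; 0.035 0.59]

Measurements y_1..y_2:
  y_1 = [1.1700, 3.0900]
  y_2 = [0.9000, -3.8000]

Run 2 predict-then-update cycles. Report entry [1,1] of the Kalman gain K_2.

step 1: x^-=[-1.2304, -0.0144]  P^-=[0.5358 -0.0475; -0.0475 1.1580]  S=[1.1432 -0.3639; -0.3639 1.7152]  K=[0.5206 0.1265; -0.1196 0.6459]  nu=[2.3964, 3.2767]  x^+=[0.4316, 1.8153]  P^+=[0.2465 0.0004; 0.0004 0.3699]
step 2: x^-=[0.0012, 2.2449]  P^-=[0.2242 -0.0598; -0.0598 0.8218]  S=[0.8121 -0.3251; -0.3251 1.3695]  K=[0.3187 0.0550; -0.1316 0.5627]  nu=[1.5273, -6.0451]  x^+=[0.1558, -1.3579]  P^+=[0.1490 -0.0121; -0.0121 0.3259]

K[1,1] = 0.5627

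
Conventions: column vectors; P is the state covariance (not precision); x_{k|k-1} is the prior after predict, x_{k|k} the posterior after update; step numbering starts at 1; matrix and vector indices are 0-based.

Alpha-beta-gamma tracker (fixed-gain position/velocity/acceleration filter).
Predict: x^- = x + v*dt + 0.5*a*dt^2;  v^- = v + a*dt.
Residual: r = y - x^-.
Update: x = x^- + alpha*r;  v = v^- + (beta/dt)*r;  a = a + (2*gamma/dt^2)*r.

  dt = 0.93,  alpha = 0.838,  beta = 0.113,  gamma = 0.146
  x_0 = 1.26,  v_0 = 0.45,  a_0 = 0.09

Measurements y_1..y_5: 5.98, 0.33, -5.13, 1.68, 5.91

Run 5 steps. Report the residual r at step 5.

step 1: x_pred=1.7174  r=4.2626  x^+=5.2895  v^+=1.0516  a^+=1.5291
step 2: x_pred=6.9287  r=-6.5987  x^+=1.3990  v^+=1.6719  a^+=-0.6987
step 3: x_pred=2.6517  r=-7.7817  x^+=-3.8694  v^+=0.0766  a^+=-3.3259
step 4: x_pred=-5.2364  r=6.9164  x^+=0.5595  v^+=-2.1761  a^+=-0.9908
step 5: x_pred=-1.8927  r=7.8027  x^+=4.6460  v^+=-2.1495  a^+=1.6435

resid = 7.8027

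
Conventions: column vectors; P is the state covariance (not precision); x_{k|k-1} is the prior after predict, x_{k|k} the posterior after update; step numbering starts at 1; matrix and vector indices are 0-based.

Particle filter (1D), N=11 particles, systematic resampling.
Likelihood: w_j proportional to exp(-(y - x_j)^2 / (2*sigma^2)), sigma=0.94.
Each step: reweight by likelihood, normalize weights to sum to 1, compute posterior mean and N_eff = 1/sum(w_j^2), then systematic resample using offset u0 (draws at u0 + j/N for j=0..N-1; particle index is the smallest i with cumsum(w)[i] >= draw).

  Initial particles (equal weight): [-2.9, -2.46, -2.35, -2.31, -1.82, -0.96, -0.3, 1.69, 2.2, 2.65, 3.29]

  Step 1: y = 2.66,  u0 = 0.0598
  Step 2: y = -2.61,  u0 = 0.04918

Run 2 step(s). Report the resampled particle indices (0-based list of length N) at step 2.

step 1: w=[0.0000, 0.0000, 0.0000, 0.0000, 0.0000, 0.0002, 0.0021, 0.1790, 0.2704, 0.3048, 0.2435]  mean=2.5053  Neff=3.8858  idx=[7, 7, 8, 8, 8, 9, 9, 9, 10, 10, 10]
step 2: w=[0.4477, 0.4477, 0.0323, 0.0323, 0.0323, 0.0025, 0.0025, 0.0025, 0.0000, 0.0000, 0.0000]  mean=1.7468  Neff=2.4746  idx=[0, 0, 0, 0, 0, 1, 1, 1, 1, 1, 3]

resampled_idx = [0, 0, 0, 0, 0, 1, 1, 1, 1, 1, 3]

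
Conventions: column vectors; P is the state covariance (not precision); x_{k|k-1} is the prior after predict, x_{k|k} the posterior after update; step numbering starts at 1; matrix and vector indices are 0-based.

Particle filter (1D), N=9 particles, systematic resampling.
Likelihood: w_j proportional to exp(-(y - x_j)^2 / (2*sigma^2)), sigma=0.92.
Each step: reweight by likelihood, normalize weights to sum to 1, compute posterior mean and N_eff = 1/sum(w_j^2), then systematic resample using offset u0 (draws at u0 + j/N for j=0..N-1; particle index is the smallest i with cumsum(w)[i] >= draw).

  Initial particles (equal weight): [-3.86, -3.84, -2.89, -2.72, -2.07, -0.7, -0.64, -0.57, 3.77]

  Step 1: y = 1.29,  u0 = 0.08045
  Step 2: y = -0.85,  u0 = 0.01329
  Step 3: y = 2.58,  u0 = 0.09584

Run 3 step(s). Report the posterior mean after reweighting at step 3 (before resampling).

step 1: w=[0.0000, 0.0000, 0.0001, 0.0002, 0.0035, 0.2644, 0.3039, 0.3554, 0.0725]  mean=-0.3168  Neff=3.4031  idx=[5, 5, 6, 6, 6, 7, 7, 7, 8]
step 2: w=[0.1272, 0.1272, 0.1255, 0.1255, 0.1255, 0.1230, 0.1230, 0.1230, 0.0000]  mean=-0.6294  Neff=7.9986  idx=[0, 0, 1, 2, 3, 4, 5, 6, 7]
step 3: w=[0.0855, 0.0855, 0.0855, 0.1077, 0.1077, 0.1077, 0.1401, 0.1401, 0.1401]  mean=-0.6260  Neff=8.6477  idx=[1, 2, 3, 4, 5, 6, 7, 8, 8]

post_mean = -0.6260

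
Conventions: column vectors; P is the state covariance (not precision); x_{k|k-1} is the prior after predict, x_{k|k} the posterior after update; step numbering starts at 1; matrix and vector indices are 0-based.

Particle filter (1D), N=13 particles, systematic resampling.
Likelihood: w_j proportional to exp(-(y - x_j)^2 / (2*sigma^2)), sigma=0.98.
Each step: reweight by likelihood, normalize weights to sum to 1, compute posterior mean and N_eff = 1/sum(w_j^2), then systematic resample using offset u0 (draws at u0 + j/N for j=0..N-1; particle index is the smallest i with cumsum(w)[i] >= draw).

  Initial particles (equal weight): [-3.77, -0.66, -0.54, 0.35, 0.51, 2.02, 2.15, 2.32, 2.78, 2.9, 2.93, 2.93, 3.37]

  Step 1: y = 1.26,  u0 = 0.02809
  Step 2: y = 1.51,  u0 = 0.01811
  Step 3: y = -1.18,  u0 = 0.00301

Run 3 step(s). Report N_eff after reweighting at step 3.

N_eff = 4.1270

step 1: w=[0.0000, 0.0306, 0.0386, 0.1353, 0.1554, 0.1542, 0.1379, 0.1160, 0.0626, 0.0514, 0.0488, 0.0488, 0.0205]  mean=1.6406  Neff=8.8585  idx=[1, 3, 3, 4, 4, 5, 5, 6, 6, 7, 8, 9, 11]
step 2: w=[0.0115, 0.0663, 0.0663, 0.0793, 0.0793, 0.1166, 0.1166, 0.1079, 0.1079, 0.0949, 0.0577, 0.0488, 0.0467]  mean=1.7140  Neff=11.2477  idx=[1, 2, 3, 4, 5, 5, 6, 7, 7, 8, 9, 10, 11]
step 3: w=[0.2764, 0.2764, 0.2114, 0.2114, 0.0045, 0.0045, 0.0045, 0.0029, 0.0029, 0.0029, 0.0016, 0.0003, 0.0002]  mean=0.4602  Neff=4.1270  idx=[0, 0, 0, 0, 1, 1, 1, 1, 2, 2, 3, 3, 3]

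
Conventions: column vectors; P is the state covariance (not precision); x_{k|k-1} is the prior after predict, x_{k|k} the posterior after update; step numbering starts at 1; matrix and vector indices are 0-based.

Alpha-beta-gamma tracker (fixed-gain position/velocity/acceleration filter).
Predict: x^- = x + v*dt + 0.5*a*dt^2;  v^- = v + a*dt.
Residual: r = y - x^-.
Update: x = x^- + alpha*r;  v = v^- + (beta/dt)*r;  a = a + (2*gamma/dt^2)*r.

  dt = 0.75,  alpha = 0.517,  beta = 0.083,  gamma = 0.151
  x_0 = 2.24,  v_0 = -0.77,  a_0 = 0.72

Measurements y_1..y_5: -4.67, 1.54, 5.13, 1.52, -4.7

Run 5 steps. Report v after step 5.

step 1: x_pred=1.8650  r=-6.5350  x^+=-1.5136  v^+=-0.9532  a^+=-2.7886
step 2: x_pred=-3.0128  r=4.5528  x^+=-0.6590  v^+=-2.5408  a^+=-0.3442
step 3: x_pred=-2.6614  r=7.7914  x^+=1.3668  v^+=-1.9367  a^+=3.8389
step 4: x_pred=0.9939  r=0.5261  x^+=1.2659  v^+=1.0007  a^+=4.1213
step 5: x_pred=3.1755  r=-7.8755  x^+=-0.8961  v^+=3.2201  a^+=-0.1069

v_post = 3.2201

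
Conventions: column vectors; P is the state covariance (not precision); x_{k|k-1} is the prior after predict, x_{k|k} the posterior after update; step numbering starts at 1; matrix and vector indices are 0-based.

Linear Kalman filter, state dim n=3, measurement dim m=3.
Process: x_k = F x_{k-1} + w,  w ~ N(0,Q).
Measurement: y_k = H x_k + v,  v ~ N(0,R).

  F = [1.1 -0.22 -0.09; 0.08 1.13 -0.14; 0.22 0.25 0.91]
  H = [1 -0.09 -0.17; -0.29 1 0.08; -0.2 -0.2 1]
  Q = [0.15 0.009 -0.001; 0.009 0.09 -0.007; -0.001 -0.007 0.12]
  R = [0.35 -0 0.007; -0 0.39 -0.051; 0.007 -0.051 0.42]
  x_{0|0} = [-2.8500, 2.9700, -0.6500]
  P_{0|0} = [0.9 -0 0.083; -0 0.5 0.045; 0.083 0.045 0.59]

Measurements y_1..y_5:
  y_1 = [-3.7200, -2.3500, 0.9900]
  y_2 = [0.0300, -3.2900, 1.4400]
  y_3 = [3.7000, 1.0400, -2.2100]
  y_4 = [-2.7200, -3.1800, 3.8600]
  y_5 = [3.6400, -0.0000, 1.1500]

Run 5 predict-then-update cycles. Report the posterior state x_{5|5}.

x_post = [1.5462, -1.0156, 0.7996]

step 1: x^-=[-3.7299, 3.2191, -0.4760]  P^-=[1.2533 -0.0452 0.2124; -0.0452 0.7297 0.1231; 0.2124 0.1231 0.7371]  S=[1.5702 -0.4799 -0.1349; -0.4799 1.2659 -0.0027; -0.1349 -0.0027 1.0986]  K=[0.7795 -0.0138 0.0691; 0.1108 0.6366 0.0026; 0.1492 0.1531 0.6286]  nu=[0.2187, -6.6127, 1.3638]  x^+=[-3.3742, -0.9626, -0.5984]  P^+=[0.2980 0.0688 0.1085; 0.0688 0.2652 0.0362; 0.1085 0.0362 0.2862]
step 2: x^-=[-3.4460, -1.2739, -1.5275]  P^-=[0.4723 0.0372 0.1471; 0.0372 0.4347 0.0957; 0.1471 0.0957 0.4555]  S=[0.7852 -0.1421 -0.0171; -0.1421 0.8543 -0.0302; -0.0171 -0.0302 0.8176]  K=[0.5657 -0.0066 0.0669; 0.0710 0.5178 0.0223; 0.1144 0.1417 0.5053]  nu=[3.1017, -2.8932, 2.0235]  x^+=[-1.5372, -2.5068, -0.5601]  P^+=[0.2176 0.0502 0.0859; 0.0502 0.2125 0.0360; 0.0859 0.0360 0.2302]
step 3: x^-=[-1.0890, -2.8773, -1.4746]  P^-=[0.3855 0.0234 0.1088; 0.0234 0.3630 0.0804; 0.1088 0.0804 0.3908]  S=[0.7110 -0.1260 -0.0262; -0.1260 0.7822 -0.0275; -0.0262 -0.0275 0.7669]  K=[0.5120 -0.0176 0.0521; 0.0523 0.4729 0.0228; 0.0903 0.1334 0.4681]  nu=[4.2793, 3.7194, -1.5287]  x^+=[0.9570, -0.9293, -1.3073]  P^+=[0.1959 0.0414 0.0738; 0.0414 0.1926 0.0326; 0.0738 0.0326 0.2117]
step 4: x^-=[1.3748, -0.7905, -1.2114]  P^-=[0.3647 0.0175 0.0930; 0.0175 0.3369 0.0705; 0.0930 0.0705 0.3658]  S=[0.6954 -0.1236 -0.0330; -0.1236 0.7567 -0.0295; -0.0330 -0.0295 0.7498]  K=[0.4972 -0.0239 0.0431; 0.0459 0.4542 0.0194; 0.0792 0.1268 0.4527]  nu=[-4.3719, -1.8939, 5.1883]  x^+=[-0.5303, -1.7508, 0.5507]  P^+=[0.1893 0.0379 0.0682; 0.0379 0.1848 0.0299; 0.0682 0.0299 0.2038]
step 5: x^-=[-0.2477, -2.0980, -0.0532]  P^-=[0.3590 0.0156 0.0869; 0.0156 0.3270 0.0653; 0.0869 0.0653 0.3546]  S=[0.6916 -0.1226 -0.0359; -0.1226 0.7468 -0.0318; -0.0359 -0.0318 0.7424]  K=[0.4931 -0.0265 0.0388; 0.0441 0.4468 0.0169; 0.0749 0.1229 0.4455]  nu=[3.6899, 2.0304, 0.7341]  x^+=[1.5462, -1.0156, 0.7996]  P^+=[0.1874 0.0367 0.0659; 0.0367 0.1818 0.0283; 0.0659 0.0283 0.2002]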